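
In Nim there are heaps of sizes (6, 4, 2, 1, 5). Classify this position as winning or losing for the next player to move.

Nim-sum: 6 XOR 4 XOR 2 XOR 1 XOR 5 = 4.
The nim-sum is 4 ≠ 0, so this is an N-position: the player to move can win.

Winning position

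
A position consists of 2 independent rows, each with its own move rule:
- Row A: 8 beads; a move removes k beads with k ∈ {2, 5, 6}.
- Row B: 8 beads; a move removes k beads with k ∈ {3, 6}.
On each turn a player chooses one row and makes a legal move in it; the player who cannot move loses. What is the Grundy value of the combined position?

2

Build the Grundy sequence for row A with g(k) = mex{g(k−s) : s ∈ {2, 5, 6}, s ≤ k}:
k:     0  1  2  3  4  5  6  7  8
g(k):  0  0  1  1  0  2  1  3  0
So g(8) = 0.
Grundy values for row B (subtraction set {3, 6}):
k:     0  1  2  3  4  5  6  7  8
g(k):  0  0  0  1  1  1  2  2  2
So g(8) = 2.
By the Sprague-Grundy theorem, the Grundy value of a sum of independent games is the XOR of the component values.
Combined value = 0 XOR 2 = 2.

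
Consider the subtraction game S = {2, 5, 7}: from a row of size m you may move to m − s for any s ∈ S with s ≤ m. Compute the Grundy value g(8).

Build the Grundy sequence with g(k) = mex{g(k−s) : s ∈ {2, 5, 7}, s ≤ k}:
k:     0  1  2  3  4  5  6  7  8
g(k):  0  0  1  1  0  2  1  3  2
So g(8) = 2.

2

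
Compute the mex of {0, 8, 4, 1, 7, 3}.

2

The values 0, 1 are all present; 2 is the first non-negative integer missing from the set.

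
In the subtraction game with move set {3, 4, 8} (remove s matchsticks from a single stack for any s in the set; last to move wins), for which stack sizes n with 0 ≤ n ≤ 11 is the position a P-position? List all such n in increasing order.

Grundy values for subtraction set {3, 4, 8}:
k:     0  1  2  3  4  5  6  7  8  9 10 11
g(k):  0  0  0  1  1  1  2  0  2  3  1  3
The P-positions (g = 0) in 0..11 are 0, 1, 2, 7.

0, 1, 2, 7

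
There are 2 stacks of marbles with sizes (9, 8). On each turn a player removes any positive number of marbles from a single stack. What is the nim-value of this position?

1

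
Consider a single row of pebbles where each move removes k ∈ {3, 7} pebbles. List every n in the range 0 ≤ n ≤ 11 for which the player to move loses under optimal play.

0, 1, 2, 6, 10, 11

Grundy values for subtraction set {3, 7}:
k:     0  1  2  3  4  5  6  7  8  9 10 11
g(k):  0  0  0  1  1  1  0  2  2  1  0  0
The P-positions (g = 0) in 0..11 are 0, 1, 2, 6, 10, 11.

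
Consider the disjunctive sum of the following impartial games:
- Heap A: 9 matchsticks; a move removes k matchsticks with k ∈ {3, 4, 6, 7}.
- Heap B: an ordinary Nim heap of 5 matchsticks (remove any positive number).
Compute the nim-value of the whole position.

Build the Grundy sequence for heap A with g(k) = mex{g(k−s) : s ∈ {3, 4, 6, 7}, s ≤ k}:
g(0) = mex{} = 0
g(1) = mex{} = 0
g(2) = mex{} = 0
g(3) = mex{0} = 1
g(4) = mex{0} = 1
g(5) = mex{0} = 1
g(6) = mex{0,1} = 2
g(7) = mex{0,1} = 2
g(8) = mex{0,1} = 2
g(9) = mex{0,1,2} = 3
So g(9) = 3.
Heap B is a plain Nim heap of size 5, so its Grundy value is 5.
By the Sprague-Grundy theorem, the Grundy value of a sum of independent games is the XOR of the component values.
Combined value = 3 XOR 5 = 6.

6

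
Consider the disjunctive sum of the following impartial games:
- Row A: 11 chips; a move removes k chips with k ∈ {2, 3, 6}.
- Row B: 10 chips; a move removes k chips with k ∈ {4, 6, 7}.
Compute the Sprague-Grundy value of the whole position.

Build the Grundy sequence for row A with g(k) = mex{g(k−s) : s ∈ {2, 3, 6}, s ≤ k}:
k:     0  1  2  3  4  5  6  7  8  9 10 11
g(k):  0  0  1  1  2  0  3  1  2  0  0  1
So g(11) = 1.
Build the Grundy sequence for row B with g(k) = mex{g(k−s) : s ∈ {4, 6, 7}, s ≤ k}:
g(0) = mex{} = 0
g(1) = mex{} = 0
g(2) = mex{} = 0
g(3) = mex{} = 0
g(4) = mex{0} = 1
g(5) = mex{0} = 1
g(6) = mex{0} = 1
g(7) = mex{0} = 1
g(8) = mex{0,1} = 2
g(9) = mex{0,1} = 2
g(10) = mex{0,1} = 2
So g(10) = 2.
By the Sprague-Grundy theorem, the Grundy value of a sum of independent games is the XOR of the component values.
Combined value = 1 XOR 2 = 3.

3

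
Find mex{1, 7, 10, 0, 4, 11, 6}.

2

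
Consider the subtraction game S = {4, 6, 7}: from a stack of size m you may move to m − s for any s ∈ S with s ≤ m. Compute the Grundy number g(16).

Compute g(0), g(1), … for moves {4, 6, 7}:
k:     0  1  2  3  4  5  6  7  8  9 10 11 12 13 14 15 16
g(k):  0  0  0  0  1  1  1  1  2  2  2  0  0  0  0  1  1
So g(16) = 1.

1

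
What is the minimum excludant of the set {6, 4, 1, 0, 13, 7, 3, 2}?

5

The values 0, 1, 2, 3, 4 are all present; 5 is the first non-negative integer missing from the set.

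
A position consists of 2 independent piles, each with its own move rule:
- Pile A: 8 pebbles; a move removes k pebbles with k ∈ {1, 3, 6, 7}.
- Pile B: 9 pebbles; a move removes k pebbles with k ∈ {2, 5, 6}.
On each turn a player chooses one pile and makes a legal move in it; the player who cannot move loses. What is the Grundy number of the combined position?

0

For pile A, compute g(0), g(1), … with moves {1, 3, 6, 7}:
g(0) = mex{} = 0
g(1) = mex{0} = 1
g(2) = mex{1} = 0
g(3) = mex{0} = 1
g(4) = mex{1} = 0
g(5) = mex{0} = 1
g(6) = mex{0,1} = 2
g(7) = mex{0,1,2} = 3
g(8) = mex{0,1,3} = 2
So g(8) = 2.
For pile B, compute g(0), g(1), … with moves {2, 5, 6}:
g(0) = mex{} = 0
g(1) = mex{} = 0
g(2) = mex{0} = 1
g(3) = mex{0} = 1
g(4) = mex{1} = 0
g(5) = mex{0,1} = 2
g(6) = mex{0} = 1
g(7) = mex{0,1,2} = 3
g(8) = mex{1} = 0
g(9) = mex{0,1,3} = 2
So g(9) = 2.
The value of a disjunctive sum is the nim-sum of the parts.
Combined value = 2 ⊕ 2 = 0.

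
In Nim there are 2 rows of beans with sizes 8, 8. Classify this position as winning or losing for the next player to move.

Write each in binary and XOR column by column:
  1000  (8)
  1000  (8)
  ----
  0000  (0)
The nim-sum is 0, so this is a P-position: the player to move is in a losing position under optimal play.

Losing position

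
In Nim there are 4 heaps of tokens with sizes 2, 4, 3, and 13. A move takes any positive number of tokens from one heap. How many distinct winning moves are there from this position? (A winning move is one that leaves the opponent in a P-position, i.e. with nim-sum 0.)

1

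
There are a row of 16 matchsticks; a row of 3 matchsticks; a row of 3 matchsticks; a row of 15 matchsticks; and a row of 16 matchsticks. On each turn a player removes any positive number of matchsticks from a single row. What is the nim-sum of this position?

15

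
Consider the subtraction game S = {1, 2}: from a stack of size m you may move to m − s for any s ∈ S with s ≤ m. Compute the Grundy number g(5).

2

Compute g(0), g(1), … for moves {1, 2}:
g(0) = mex{} = 0
g(1) = mex{0} = 1
g(2) = mex{0,1} = 2
g(3) = mex{1,2} = 0
g(4) = mex{0,2} = 1
g(5) = mex{0,1} = 2
So g(5) = 2.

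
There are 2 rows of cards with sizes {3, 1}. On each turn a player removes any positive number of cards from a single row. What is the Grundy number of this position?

2

Nim-sum: 3 ^ 1 = 2.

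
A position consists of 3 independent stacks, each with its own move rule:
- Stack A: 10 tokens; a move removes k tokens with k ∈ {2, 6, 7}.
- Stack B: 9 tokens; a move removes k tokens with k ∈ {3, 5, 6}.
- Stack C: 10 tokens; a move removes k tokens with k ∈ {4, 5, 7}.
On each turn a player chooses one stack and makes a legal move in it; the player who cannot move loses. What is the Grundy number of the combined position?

For stack A, compute g(0), g(1), … with moves {2, 6, 7}:
g(0) = mex{} = 0
g(1) = mex{} = 0
g(2) = mex{0} = 1
g(3) = mex{0} = 1
g(4) = mex{1} = 0
g(5) = mex{1} = 0
g(6) = mex{0} = 1
g(7) = mex{0} = 1
g(8) = mex{0,1} = 2
g(9) = mex{1} = 0
g(10) = mex{0,1,2} = 3
So g(10) = 3.
For stack B, compute g(0), g(1), … with moves {3, 5, 6}:
g(0) = mex{} = 0
g(1) = mex{} = 0
g(2) = mex{} = 0
g(3) = mex{0} = 1
g(4) = mex{0} = 1
g(5) = mex{0} = 1
g(6) = mex{0,1} = 2
g(7) = mex{0,1} = 2
g(8) = mex{0,1} = 2
g(9) = mex{1,2} = 0
So g(9) = 0.
For stack C, compute g(0), g(1), … with moves {4, 5, 7}:
k:     0  1  2  3  4  5  6  7  8  9 10
g(k):  0  0  0  0  1  1  1  1  2  2  2
So g(10) = 2.
By the Sprague-Grundy theorem, the Grundy value of a sum of independent games is the XOR of the component values.
Combined value = 3 XOR 0 XOR 2 = 1.

1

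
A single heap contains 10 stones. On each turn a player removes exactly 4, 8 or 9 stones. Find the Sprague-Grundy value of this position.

2

Build the Grundy sequence with g(k) = mex{g(k−s) : s ∈ {4, 8, 9}, s ≤ k}:
k:     0  1  2  3  4  5  6  7  8  9 10
g(k):  0  0  0  0  1  1  1  1  2  2  2
So g(10) = 2.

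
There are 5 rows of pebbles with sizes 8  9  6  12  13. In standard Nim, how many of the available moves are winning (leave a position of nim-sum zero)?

3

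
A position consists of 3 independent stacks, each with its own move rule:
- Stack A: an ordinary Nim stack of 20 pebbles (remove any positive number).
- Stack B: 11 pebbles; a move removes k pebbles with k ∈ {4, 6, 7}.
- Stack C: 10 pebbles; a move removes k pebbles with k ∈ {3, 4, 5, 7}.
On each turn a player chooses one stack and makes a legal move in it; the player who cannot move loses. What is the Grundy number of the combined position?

Stack A is a plain Nim stack of size 20, so its Grundy value is 20.
For stack B, compute g(0), g(1), … with moves {4, 6, 7}:
g(0) = mex{} = 0
g(1) = mex{} = 0
g(2) = mex{} = 0
g(3) = mex{} = 0
g(4) = mex{0} = 1
g(5) = mex{0} = 1
g(6) = mex{0} = 1
g(7) = mex{0} = 1
g(8) = mex{0,1} = 2
g(9) = mex{0,1} = 2
g(10) = mex{0,1} = 2
g(11) = mex{1} = 0
So g(11) = 0.
Build the Grundy sequence for stack C with g(k) = mex{g(k−s) : s ∈ {3, 4, 5, 7}, s ≤ k}:
k:     0  1  2  3  4  5  6  7  8  9 10
g(k):  0  0  0  1  1  1  2  2  2  3  0
So g(10) = 0.
By the Sprague-Grundy theorem, the Grundy value of a sum of independent games is the XOR of the component values.
Combined value = 20 ⊕ 0 ⊕ 0 = 20.

20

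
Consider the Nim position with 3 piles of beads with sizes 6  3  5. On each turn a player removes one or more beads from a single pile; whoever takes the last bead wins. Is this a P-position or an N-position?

Bitwise XOR of the heap sizes:
  110  (6)
  011  (3)
  101  (5)
  ---
  000  (0)
The nim-sum is 0, so this is a P-position: the player to move is in a losing position under optimal play.

P-position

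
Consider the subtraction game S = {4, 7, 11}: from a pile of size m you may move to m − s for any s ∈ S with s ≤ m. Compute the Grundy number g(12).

3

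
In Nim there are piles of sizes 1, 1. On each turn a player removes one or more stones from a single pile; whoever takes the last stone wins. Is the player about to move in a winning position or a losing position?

In binary:
  1  (1)
  1  (1)
  -
  0  (0)
The nim-sum is 0, so this is a P-position: the player to move is in a losing position under optimal play.

Losing position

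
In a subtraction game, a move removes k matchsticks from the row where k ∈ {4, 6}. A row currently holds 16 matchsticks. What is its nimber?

Compute g(0), g(1), … for moves {4, 6}:
k:     0  1  2  3  4  5  6  7  8  9 10 11 12 13 14 15 16
g(k):  0  0  0  0  1  1  1  1  2  2  0  0  0  0  1  1  1
So g(16) = 1.

1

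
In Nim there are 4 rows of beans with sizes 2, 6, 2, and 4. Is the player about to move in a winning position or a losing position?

Write each in binary and XOR column by column:
  010  (2)
  110  (6)
  010  (2)
  100  (4)
  ---
  010  (2)
The nim-sum is 2 ≠ 0, so this is an N-position: the player to move can win.

Winning position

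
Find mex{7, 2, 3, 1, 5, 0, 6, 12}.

4

The values 0, 1, 2, 3 are all present; 4 is the first non-negative integer missing from the set.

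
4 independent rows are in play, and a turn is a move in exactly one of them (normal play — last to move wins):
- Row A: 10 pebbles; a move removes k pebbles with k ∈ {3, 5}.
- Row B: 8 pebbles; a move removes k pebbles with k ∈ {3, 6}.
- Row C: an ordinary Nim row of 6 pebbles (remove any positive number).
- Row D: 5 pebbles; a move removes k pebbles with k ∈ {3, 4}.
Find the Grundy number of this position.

5

Build the Grundy sequence for row A with g(k) = mex{g(k−s) : s ∈ {3, 5}, s ≤ k}:
g(0) = mex{} = 0
g(1) = mex{} = 0
g(2) = mex{} = 0
g(3) = mex{0} = 1
g(4) = mex{0} = 1
g(5) = mex{0} = 1
g(6) = mex{0,1} = 2
g(7) = mex{0,1} = 2
g(8) = mex{1} = 0
g(9) = mex{1,2} = 0
g(10) = mex{1,2} = 0
So g(10) = 0.
Build the Grundy sequence for row B with g(k) = mex{g(k−s) : s ∈ {3, 6}, s ≤ k}:
k:     0  1  2  3  4  5  6  7  8
g(k):  0  0  0  1  1  1  2  2  2
So g(8) = 2.
Row C is a plain Nim row of size 6, so its Grundy value is 6.
Build the Grundy sequence for row D with g(k) = mex{g(k−s) : s ∈ {3, 4}, s ≤ k}:
g(0) = mex{} = 0
g(1) = mex{} = 0
g(2) = mex{} = 0
g(3) = mex{0} = 1
g(4) = mex{0} = 1
g(5) = mex{0} = 1
So g(5) = 1.
The value of a disjunctive sum is the nim-sum of the parts.
Combined value = 0 ⊕ 2 ⊕ 6 ⊕ 1 = 5.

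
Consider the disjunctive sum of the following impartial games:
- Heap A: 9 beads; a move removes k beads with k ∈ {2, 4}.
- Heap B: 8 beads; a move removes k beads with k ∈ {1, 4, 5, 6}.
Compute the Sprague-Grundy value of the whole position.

5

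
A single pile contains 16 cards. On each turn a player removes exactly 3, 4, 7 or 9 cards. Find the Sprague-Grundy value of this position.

Grundy values for subtraction set {3, 4, 7, 9}:
k:     0  1  2  3  4  5  6  7  8  9 10 11 12 13 14 15 16
g(k):  0  0  0  1  1  1  2  2  2  3  3  3  0  0  0  1  1
So g(16) = 1.

1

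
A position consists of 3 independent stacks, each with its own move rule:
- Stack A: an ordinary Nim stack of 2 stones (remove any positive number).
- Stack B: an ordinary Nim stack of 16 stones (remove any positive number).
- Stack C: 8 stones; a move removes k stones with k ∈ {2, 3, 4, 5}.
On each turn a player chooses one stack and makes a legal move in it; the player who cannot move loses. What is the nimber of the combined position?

18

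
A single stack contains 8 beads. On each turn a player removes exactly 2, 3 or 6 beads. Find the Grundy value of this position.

Grundy values for subtraction set {2, 3, 6}:
k:     0  1  2  3  4  5  6  7  8
g(k):  0  0  1  1  2  0  3  1  2
So g(8) = 2.

2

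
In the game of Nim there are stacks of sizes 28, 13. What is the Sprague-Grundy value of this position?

In binary:
  11100  (28)
  01101  (13)
  -----
  10001  (17)

17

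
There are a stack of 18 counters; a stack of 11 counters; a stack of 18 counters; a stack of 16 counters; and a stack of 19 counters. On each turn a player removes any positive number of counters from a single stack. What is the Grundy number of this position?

Nim-sum: 18 XOR 11 XOR 18 XOR 16 XOR 19 = 8.

8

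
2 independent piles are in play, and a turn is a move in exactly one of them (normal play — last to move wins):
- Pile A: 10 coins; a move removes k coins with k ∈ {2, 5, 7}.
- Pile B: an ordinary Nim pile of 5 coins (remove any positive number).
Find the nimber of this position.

5

Build the Grundy sequence for pile A with g(k) = mex{g(k−s) : s ∈ {2, 5, 7}, s ≤ k}:
k:     0  1  2  3  4  5  6  7  8  9 10
g(k):  0  0  1  1  0  2  1  3  2  2  0
So g(10) = 0.
Pile B is a plain Nim pile of size 5, so its Grundy value is 5.
By the Sprague-Grundy theorem, the Grundy value of a sum of independent games is the XOR of the component values.
Combined value = 0 ⊕ 5 = 5.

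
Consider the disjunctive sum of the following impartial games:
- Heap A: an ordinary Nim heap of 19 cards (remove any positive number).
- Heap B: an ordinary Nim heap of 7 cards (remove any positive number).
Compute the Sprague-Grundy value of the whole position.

20

Heap A is a plain Nim heap of size 19, so its Grundy value is 19.
Heap B is a plain Nim heap of size 7, so its Grundy value is 7.
By the Sprague-Grundy theorem, the Grundy value of a sum of independent games is the XOR of the component values.
Combined value = 19 ⊕ 7 = 20.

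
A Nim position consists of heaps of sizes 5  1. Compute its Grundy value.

4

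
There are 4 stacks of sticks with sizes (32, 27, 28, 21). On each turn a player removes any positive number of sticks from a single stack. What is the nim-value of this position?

Compute the nim-sum pairwise:
32 XOR 27 = 59
59 XOR 28 = 39
39 XOR 21 = 50

50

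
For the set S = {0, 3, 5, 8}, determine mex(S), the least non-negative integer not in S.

1

0 is in the set but 1 is not, so the mex is 1.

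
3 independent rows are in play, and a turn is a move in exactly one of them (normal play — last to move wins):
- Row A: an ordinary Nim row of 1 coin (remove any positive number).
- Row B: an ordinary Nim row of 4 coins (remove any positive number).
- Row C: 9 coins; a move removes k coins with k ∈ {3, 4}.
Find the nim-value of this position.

Row A is a plain Nim row of size 1, so its Grundy value is 1.
Row B is a plain Nim row of size 4, so its Grundy value is 4.
For row C, compute g(0), g(1), … with moves {3, 4}:
k:     0  1  2  3  4  5  6  7  8  9
g(k):  0  0  0  1  1  1  2  0  0  0
So g(9) = 0.
By the Sprague-Grundy theorem, the Grundy value of a sum of independent games is the XOR of the component values.
Combined value = 1 ⊕ 4 ⊕ 0 = 5.

5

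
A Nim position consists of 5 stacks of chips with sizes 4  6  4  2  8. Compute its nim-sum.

Nim-sum: 4 ⊕ 6 ⊕ 4 ⊕ 2 ⊕ 8 = 12.

12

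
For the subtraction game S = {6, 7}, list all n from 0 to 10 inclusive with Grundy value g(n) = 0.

Compute g(0), g(1), … for moves {6, 7}:
k:     0  1  2  3  4  5  6  7  8  9 10
g(k):  0  0  0  0  0  0  1  1  1  1  1
The P-positions (g = 0) in 0..10 are 0, 1, 2, 3, 4, 5.

0, 1, 2, 3, 4, 5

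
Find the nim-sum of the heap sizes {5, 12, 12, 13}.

8

Nim-sum: 5 ^ 12 ^ 12 ^ 13 = 8.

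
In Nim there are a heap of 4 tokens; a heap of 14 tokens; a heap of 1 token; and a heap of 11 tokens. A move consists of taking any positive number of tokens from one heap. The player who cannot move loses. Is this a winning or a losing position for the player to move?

Losing position

Compute the nim-sum pairwise:
4 ^ 14 = 10
10 ^ 1 = 11
11 ^ 11 = 0
The nim-sum is 0, so this is a P-position: the player to move is in a losing position under optimal play.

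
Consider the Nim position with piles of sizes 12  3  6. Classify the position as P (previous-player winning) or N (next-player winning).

N-position

Compute the nim-sum pairwise:
12 XOR 3 = 15
15 XOR 6 = 9
The nim-sum is 9 ≠ 0, so this is an N-position: the player to move can win.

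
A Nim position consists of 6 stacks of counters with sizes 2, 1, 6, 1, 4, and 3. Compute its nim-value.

Nim-sum: 2 XOR 1 XOR 6 XOR 1 XOR 4 XOR 3 = 3.

3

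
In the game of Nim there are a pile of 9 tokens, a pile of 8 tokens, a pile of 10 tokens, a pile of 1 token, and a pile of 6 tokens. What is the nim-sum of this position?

In binary:
  1001  (9)
  1000  (8)
  1010  (10)
  0001  (1)
  0110  (6)
  ----
  1100  (12)

12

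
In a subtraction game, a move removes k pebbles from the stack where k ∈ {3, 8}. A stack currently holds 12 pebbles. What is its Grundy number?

0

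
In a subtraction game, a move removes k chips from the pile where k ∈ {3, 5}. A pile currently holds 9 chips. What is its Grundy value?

0

Compute g(0), g(1), … for moves {3, 5}:
g(0) = mex{} = 0
g(1) = mex{} = 0
g(2) = mex{} = 0
g(3) = mex{0} = 1
g(4) = mex{0} = 1
g(5) = mex{0} = 1
g(6) = mex{0,1} = 2
g(7) = mex{0,1} = 2
g(8) = mex{1} = 0
g(9) = mex{1,2} = 0
So g(9) = 0.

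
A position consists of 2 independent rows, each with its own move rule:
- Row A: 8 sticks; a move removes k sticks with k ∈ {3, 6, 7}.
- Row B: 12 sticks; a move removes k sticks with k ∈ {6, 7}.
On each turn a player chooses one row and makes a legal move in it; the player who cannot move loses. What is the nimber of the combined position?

For row A, compute g(0), g(1), … with moves {3, 6, 7}:
g(0) = mex{} = 0
g(1) = mex{} = 0
g(2) = mex{} = 0
g(3) = mex{0} = 1
g(4) = mex{0} = 1
g(5) = mex{0} = 1
g(6) = mex{0,1} = 2
g(7) = mex{0,1} = 2
g(8) = mex{0,1} = 2
So g(8) = 2.
Grundy values for row B (subtraction set {6, 7}):
g(0) = mex{} = 0
g(1) = mex{} = 0
g(2) = mex{} = 0
g(3) = mex{} = 0
g(4) = mex{} = 0
g(5) = mex{} = 0
g(6) = mex{0} = 1
g(7) = mex{0} = 1
g(8) = mex{0} = 1
g(9) = mex{0} = 1
g(10) = mex{0} = 1
g(11) = mex{0} = 1
g(12) = mex{0,1} = 2
So g(12) = 2.
By the Sprague-Grundy theorem, the Grundy value of a sum of independent games is the XOR of the component values.
Combined value = 2 XOR 2 = 0.

0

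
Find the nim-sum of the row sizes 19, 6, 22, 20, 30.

9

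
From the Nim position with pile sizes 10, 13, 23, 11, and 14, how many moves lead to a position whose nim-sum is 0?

Compute the nim-sum pairwise:
10 XOR 13 = 7
7 XOR 23 = 16
16 XOR 11 = 27
27 XOR 14 = 21
The overall nim-sum is X = 21. A pile of size p has a winning move iff p XOR X < p (reduce it to p XOR X).
  10: 10 XOR 21 = 31 ≥ 10 — no move.
  13: 13 XOR 21 = 24 ≥ 13 — no move.
  23: 23 XOR 21 = 2 < 23 — winning move (to 2).
  11: 11 XOR 21 = 30 ≥ 11 — no move.
  14: 14 XOR 21 = 27 ≥ 14 — no move.
That gives 1 winning move.

1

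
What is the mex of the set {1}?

0 is not in the set, so the mex is 0.

0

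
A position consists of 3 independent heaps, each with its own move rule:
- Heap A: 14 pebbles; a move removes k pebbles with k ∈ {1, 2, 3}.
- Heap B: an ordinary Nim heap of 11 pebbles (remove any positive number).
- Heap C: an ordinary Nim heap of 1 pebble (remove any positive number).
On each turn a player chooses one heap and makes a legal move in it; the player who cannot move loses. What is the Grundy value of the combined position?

8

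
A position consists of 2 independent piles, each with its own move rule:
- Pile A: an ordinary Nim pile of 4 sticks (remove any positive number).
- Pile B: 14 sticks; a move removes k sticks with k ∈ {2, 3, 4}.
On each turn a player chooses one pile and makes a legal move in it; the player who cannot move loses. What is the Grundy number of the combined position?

Pile A is a plain Nim pile of size 4, so its Grundy value is 4.
For pile B, compute g(0), g(1), … with moves {2, 3, 4}:
g(0) = mex{} = 0
g(1) = mex{} = 0
g(2) = mex{0} = 1
g(3) = mex{0} = 1
g(4) = mex{0,1} = 2
g(5) = mex{0,1} = 2
g(6) = mex{1,2} = 0
g(7) = mex{1,2} = 0
g(8) = mex{0,2} = 1
g(9) = mex{0,2} = 1
g(10) = mex{0,1} = 2
g(11) = mex{0,1} = 2
g(12) = mex{1,2} = 0
g(13) = mex{1,2} = 0
g(14) = mex{0,2} = 1
So g(14) = 1.
The value of a disjunctive sum is the nim-sum of the parts.
Combined value = 4 ⊕ 1 = 5.

5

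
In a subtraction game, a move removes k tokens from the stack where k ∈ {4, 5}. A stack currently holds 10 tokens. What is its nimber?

0

Compute g(0), g(1), … for moves {4, 5}:
k:     0  1  2  3  4  5  6  7  8  9 10
g(k):  0  0  0  0  1  1  1  1  2  0  0
So g(10) = 0.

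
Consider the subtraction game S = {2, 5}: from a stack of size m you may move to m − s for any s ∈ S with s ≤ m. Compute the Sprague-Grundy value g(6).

1

Build the Grundy sequence with g(k) = mex{g(k−s) : s ∈ {2, 5}, s ≤ k}:
k:     0  1  2  3  4  5  6
g(k):  0  0  1  1  0  2  1
So g(6) = 1.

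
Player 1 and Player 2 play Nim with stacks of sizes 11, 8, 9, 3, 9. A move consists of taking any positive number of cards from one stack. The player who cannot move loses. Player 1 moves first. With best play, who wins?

Nim-sum: 11 ⊕ 8 ⊕ 9 ⊕ 3 ⊕ 9 = 0.
The nim-sum is 0, so this is a P-position: the player to move is in a losing position under optimal play; Player 1 is about to move from it and so loses — Player 2 wins.

Player 2 wins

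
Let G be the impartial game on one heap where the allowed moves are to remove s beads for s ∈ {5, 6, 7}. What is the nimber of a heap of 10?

2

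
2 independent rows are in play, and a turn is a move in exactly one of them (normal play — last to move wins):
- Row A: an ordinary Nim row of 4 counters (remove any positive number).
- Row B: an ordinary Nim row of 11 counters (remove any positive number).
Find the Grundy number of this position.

15

Row A is a plain Nim row of size 4, so its Grundy value is 4.
Row B is a plain Nim row of size 11, so its Grundy value is 11.
The value of a disjunctive sum is the nim-sum of the parts.
Combined value = 4 XOR 11 = 15.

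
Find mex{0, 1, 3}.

2

The values 0, 1 are all present; 2 is the first non-negative integer missing from the set.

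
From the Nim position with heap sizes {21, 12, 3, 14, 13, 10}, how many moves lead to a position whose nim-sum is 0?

1

Nim-sum: 21 ⊕ 12 ⊕ 3 ⊕ 14 ⊕ 13 ⊕ 10 = 19.
The overall nim-sum is X = 19. A heap of size p has a winning move iff p XOR X < p (reduce it to p XOR X).
  21: 21 XOR 19 = 6 < 21 — winning move (to 6).
  12: 12 XOR 19 = 31 ≥ 12 — no move.
  3: 3 XOR 19 = 16 ≥ 3 — no move.
  14: 14 XOR 19 = 29 ≥ 14 — no move.
  13: 13 XOR 19 = 30 ≥ 13 — no move.
  10: 10 XOR 19 = 25 ≥ 10 — no move.
That gives 1 winning move.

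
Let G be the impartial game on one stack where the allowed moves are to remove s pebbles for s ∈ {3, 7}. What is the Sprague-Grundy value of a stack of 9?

Compute g(0), g(1), … for moves {3, 7}:
k:     0  1  2  3  4  5  6  7  8  9
g(k):  0  0  0  1  1  1  0  2  2  1
So g(9) = 1.

1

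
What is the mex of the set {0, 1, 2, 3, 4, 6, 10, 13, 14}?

5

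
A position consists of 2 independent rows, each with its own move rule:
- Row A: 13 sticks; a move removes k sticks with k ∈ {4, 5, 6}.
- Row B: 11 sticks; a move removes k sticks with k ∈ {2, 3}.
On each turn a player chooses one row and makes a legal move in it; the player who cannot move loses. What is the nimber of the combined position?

0

For row A, compute g(0), g(1), … with moves {4, 5, 6}:
g(0) = mex{} = 0
g(1) = mex{} = 0
g(2) = mex{} = 0
g(3) = mex{} = 0
g(4) = mex{0} = 1
g(5) = mex{0} = 1
g(6) = mex{0} = 1
g(7) = mex{0} = 1
g(8) = mex{0,1} = 2
g(9) = mex{0,1} = 2
g(10) = mex{1} = 0
g(11) = mex{1} = 0
g(12) = mex{1,2} = 0
g(13) = mex{1,2} = 0
So g(13) = 0.
For row B, compute g(0), g(1), … with moves {2, 3}:
g(0) = mex{} = 0
g(1) = mex{} = 0
g(2) = mex{0} = 1
g(3) = mex{0} = 1
g(4) = mex{0,1} = 2
g(5) = mex{1} = 0
g(6) = mex{1,2} = 0
g(7) = mex{0,2} = 1
g(8) = mex{0} = 1
g(9) = mex{0,1} = 2
g(10) = mex{1} = 0
g(11) = mex{1,2} = 0
So g(11) = 0.
The value of a disjunctive sum is the nim-sum of the parts.
Combined value = 0 XOR 0 = 0.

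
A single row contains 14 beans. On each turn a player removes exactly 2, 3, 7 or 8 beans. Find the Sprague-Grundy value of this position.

2

Compute g(0), g(1), … for moves {2, 3, 7, 8}:
k:     0  1  2  3  4  5  6  7  8  9 10 11 12 13 14
g(k):  0  0  1  1  2  0  0  1  1  2  0  0  1  1  2
So g(14) = 2.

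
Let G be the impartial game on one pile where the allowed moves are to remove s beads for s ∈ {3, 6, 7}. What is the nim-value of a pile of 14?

Build the Grundy sequence with g(k) = mex{g(k−s) : s ∈ {3, 6, 7}, s ≤ k}:
k:     0  1  2  3  4  5  6  7  8  9 10 11 12 13 14
g(k):  0  0  0  1  1  1  2  2  2  3  0  0  0  1  1
So g(14) = 1.

1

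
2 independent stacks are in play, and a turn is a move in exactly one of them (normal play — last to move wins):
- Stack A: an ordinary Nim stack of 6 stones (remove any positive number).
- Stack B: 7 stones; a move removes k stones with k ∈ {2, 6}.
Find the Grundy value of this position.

7

Stack A is a plain Nim stack of size 6, so its Grundy value is 6.
Build the Grundy sequence for stack B with g(k) = mex{g(k−s) : s ∈ {2, 6}, s ≤ k}:
k:     0  1  2  3  4  5  6  7
g(k):  0  0  1  1  0  0  1  1
So g(7) = 1.
The value of a disjunctive sum is the nim-sum of the parts.
Combined value = 6 XOR 1 = 7.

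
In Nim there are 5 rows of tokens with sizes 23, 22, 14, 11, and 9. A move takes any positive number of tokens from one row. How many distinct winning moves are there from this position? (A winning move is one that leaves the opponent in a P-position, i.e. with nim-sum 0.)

Nim-sum: 23 ^ 22 ^ 14 ^ 11 ^ 9 = 13.
The overall nim-sum is X = 13. A row of size p has a winning move iff p XOR X < p (reduce it to p XOR X).
  23: 23 XOR 13 = 26 ≥ 23 — no move.
  22: 22 XOR 13 = 27 ≥ 22 — no move.
  14: 14 XOR 13 = 3 < 14 — winning move (to 3).
  11: 11 XOR 13 = 6 < 11 — winning move (to 6).
  9: 9 XOR 13 = 4 < 9 — winning move (to 4).
That gives 3 winning moves.

3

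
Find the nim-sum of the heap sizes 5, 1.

4

Nim-sum: 5 ⊕ 1 = 4.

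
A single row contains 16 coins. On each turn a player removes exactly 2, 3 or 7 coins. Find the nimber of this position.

Build the Grundy sequence with g(k) = mex{g(k−s) : s ∈ {2, 3, 7}, s ≤ k}:
k:     0  1  2  3  4  5  6  7  8  9 10 11 12 13 14 15 16
g(k):  0  0  1  1  2  0  0  1  1  2  0  0  1  1  2  0  0
So g(16) = 0.

0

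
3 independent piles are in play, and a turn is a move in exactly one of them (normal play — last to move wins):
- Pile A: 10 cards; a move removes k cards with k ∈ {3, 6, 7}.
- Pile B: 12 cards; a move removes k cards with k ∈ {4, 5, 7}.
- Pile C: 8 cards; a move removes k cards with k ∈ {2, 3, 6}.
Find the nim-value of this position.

2

Grundy values for pile A (subtraction set {3, 6, 7}):
g(0) = mex{} = 0
g(1) = mex{} = 0
g(2) = mex{} = 0
g(3) = mex{0} = 1
g(4) = mex{0} = 1
g(5) = mex{0} = 1
g(6) = mex{0,1} = 2
g(7) = mex{0,1} = 2
g(8) = mex{0,1} = 2
g(9) = mex{0,1,2} = 3
g(10) = mex{1,2} = 0
So g(10) = 0.
Grundy values for pile B (subtraction set {4, 5, 7}):
g(0) = mex{} = 0
g(1) = mex{} = 0
g(2) = mex{} = 0
g(3) = mex{} = 0
g(4) = mex{0} = 1
g(5) = mex{0} = 1
g(6) = mex{0} = 1
g(7) = mex{0} = 1
g(8) = mex{0,1} = 2
g(9) = mex{0,1} = 2
g(10) = mex{0,1} = 2
g(11) = mex{1} = 0
g(12) = mex{1,2} = 0
So g(12) = 0.
Build the Grundy sequence for pile C with g(k) = mex{g(k−s) : s ∈ {2, 3, 6}, s ≤ k}:
k:     0  1  2  3  4  5  6  7  8
g(k):  0  0  1  1  2  0  3  1  2
So g(8) = 2.
The value of a disjunctive sum is the nim-sum of the parts.
Combined value = 0 ⊕ 0 ⊕ 2 = 2.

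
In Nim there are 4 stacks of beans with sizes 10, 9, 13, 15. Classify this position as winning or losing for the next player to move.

Bitwise XOR of the heap sizes:
  1010  (10)
  1001  (9)
  1101  (13)
  1111  (15)
  ----
  0001  (1)
The nim-sum is 1 ≠ 0, so this is an N-position: the player to move can win.

Winning position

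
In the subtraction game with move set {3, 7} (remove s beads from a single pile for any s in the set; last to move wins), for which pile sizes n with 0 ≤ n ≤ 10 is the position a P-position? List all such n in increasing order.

Grundy values for subtraction set {3, 7}:
g(0) = mex{} = 0
g(1) = mex{} = 0
g(2) = mex{} = 0
g(3) = mex{0} = 1
g(4) = mex{0} = 1
g(5) = mex{0} = 1
g(6) = mex{1} = 0
g(7) = mex{0,1} = 2
g(8) = mex{0,1} = 2
g(9) = mex{0} = 1
g(10) = mex{1,2} = 0
The P-positions (g = 0) in 0..10 are 0, 1, 2, 6, 10.

0, 1, 2, 6, 10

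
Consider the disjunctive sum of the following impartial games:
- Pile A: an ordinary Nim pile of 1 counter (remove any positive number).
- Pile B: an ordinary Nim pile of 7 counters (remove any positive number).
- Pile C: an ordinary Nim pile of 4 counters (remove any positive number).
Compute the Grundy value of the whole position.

2

Pile A is a plain Nim pile of size 1, so its Grundy value is 1.
Pile B is a plain Nim pile of size 7, so its Grundy value is 7.
Pile C is a plain Nim pile of size 4, so its Grundy value is 4.
By the Sprague-Grundy theorem, the Grundy value of a sum of independent games is the XOR of the component values.
Combined value = 1 ⊕ 7 ⊕ 4 = 2.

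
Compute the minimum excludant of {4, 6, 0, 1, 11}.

2

The values 0, 1 are all present; 2 is the first non-negative integer missing from the set.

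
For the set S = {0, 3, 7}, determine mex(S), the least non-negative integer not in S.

1

0 is in the set but 1 is not, so the mex is 1.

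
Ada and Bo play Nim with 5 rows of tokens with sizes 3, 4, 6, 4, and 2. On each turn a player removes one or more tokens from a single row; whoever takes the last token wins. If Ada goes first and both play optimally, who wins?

Ada wins

In binary:
  011  (3)
  100  (4)
  110  (6)
  100  (4)
  010  (2)
  ---
  111  (7)
The nim-sum is 7 ≠ 0, so this is an N-position: the player to move can win; Ada has a winning move.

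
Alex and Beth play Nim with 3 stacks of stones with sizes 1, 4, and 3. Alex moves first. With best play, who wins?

Alex wins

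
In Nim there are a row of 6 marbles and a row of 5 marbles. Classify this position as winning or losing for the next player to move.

Nim-sum: 6 ⊕ 5 = 3.
The nim-sum is 3 ≠ 0, so this is an N-position: the player to move can win.

Winning position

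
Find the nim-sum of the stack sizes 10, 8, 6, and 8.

12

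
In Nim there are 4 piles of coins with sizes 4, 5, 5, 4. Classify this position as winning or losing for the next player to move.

Losing position

Compute the nim-sum pairwise:
4 ^ 5 = 1
1 ^ 5 = 4
4 ^ 4 = 0
The nim-sum is 0, so this is a P-position: the player to move is in a losing position under optimal play.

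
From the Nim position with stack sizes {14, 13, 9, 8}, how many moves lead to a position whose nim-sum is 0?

1

Nim-sum: 14 ⊕ 13 ⊕ 9 ⊕ 8 = 2.
The overall nim-sum is X = 2. A stack of size p has a winning move iff p XOR X < p (reduce it to p XOR X).
  14: 14 XOR 2 = 12 < 14 — winning move (to 12).
  13: 13 XOR 2 = 15 ≥ 13 — no move.
  9: 9 XOR 2 = 11 ≥ 9 — no move.
  8: 8 XOR 2 = 10 ≥ 8 — no move.
That gives 1 winning move.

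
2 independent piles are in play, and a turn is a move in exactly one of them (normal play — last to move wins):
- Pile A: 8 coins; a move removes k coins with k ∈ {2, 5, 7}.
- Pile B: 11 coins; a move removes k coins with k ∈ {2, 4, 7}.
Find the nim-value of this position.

Grundy values for pile A (subtraction set {2, 5, 7}):
k:     0  1  2  3  4  5  6  7  8
g(k):  0  0  1  1  0  2  1  3  2
So g(8) = 2.
For pile B, compute g(0), g(1), … with moves {2, 4, 7}:
k:     0  1  2  3  4  5  6  7  8  9 10 11
g(k):  0  0  1  1  2  2  0  3  1  0  2  1
So g(11) = 1.
The value of a disjunctive sum is the nim-sum of the parts.
Combined value = 2 ⊕ 1 = 3.

3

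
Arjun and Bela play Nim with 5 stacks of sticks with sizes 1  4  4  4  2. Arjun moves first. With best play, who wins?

Arjun wins

In binary:
  001  (1)
  100  (4)
  100  (4)
  100  (4)
  010  (2)
  ---
  111  (7)
The nim-sum is 7 ≠ 0, so this is an N-position: the player to move can win; Arjun has a winning move.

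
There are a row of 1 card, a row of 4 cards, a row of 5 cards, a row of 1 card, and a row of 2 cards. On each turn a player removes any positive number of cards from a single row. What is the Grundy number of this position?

Compute the nim-sum pairwise:
1 ^ 4 = 5
5 ^ 5 = 0
0 ^ 1 = 1
1 ^ 2 = 3

3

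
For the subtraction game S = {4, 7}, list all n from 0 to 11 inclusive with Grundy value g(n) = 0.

0, 1, 2, 3, 11

Build the Grundy sequence with g(k) = mex{g(k−s) : s ∈ {4, 7}, s ≤ k}:
k:     0  1  2  3  4  5  6  7  8  9 10 11
g(k):  0  0  0  0  1  1  1  1  2  2  2  0
The P-positions (g = 0) in 0..11 are 0, 1, 2, 3, 11.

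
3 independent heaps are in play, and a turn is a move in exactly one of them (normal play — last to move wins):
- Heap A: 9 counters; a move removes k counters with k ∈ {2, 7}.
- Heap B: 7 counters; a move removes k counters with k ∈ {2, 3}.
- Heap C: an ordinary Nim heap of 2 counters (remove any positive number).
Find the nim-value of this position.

Build the Grundy sequence for heap A with g(k) = mex{g(k−s) : s ∈ {2, 7}, s ≤ k}:
k:     0  1  2  3  4  5  6  7  8  9
g(k):  0  0  1  1  0  0  1  1  2  0
So g(9) = 0.
For heap B, compute g(0), g(1), … with moves {2, 3}:
k:     0  1  2  3  4  5  6  7
g(k):  0  0  1  1  2  0  0  1
So g(7) = 1.
Heap C is a plain Nim heap of size 2, so its Grundy value is 2.
By the Sprague-Grundy theorem, the Grundy value of a sum of independent games is the XOR of the component values.
Combined value = 0 XOR 1 XOR 2 = 3.

3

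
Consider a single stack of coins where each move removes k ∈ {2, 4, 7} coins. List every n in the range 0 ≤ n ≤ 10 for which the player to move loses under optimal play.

0, 1, 6, 9

Compute g(0), g(1), … for moves {2, 4, 7}:
k:     0  1  2  3  4  5  6  7  8  9 10
g(k):  0  0  1  1  2  2  0  3  1  0  2
The P-positions (g = 0) in 0..10 are 0, 1, 6, 9.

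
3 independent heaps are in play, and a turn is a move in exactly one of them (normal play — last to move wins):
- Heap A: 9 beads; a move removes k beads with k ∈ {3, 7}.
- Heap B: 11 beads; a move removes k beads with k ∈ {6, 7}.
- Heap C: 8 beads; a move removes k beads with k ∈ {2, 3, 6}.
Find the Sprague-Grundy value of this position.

For heap A, compute g(0), g(1), … with moves {3, 7}:
g(0) = mex{} = 0
g(1) = mex{} = 0
g(2) = mex{} = 0
g(3) = mex{0} = 1
g(4) = mex{0} = 1
g(5) = mex{0} = 1
g(6) = mex{1} = 0
g(7) = mex{0,1} = 2
g(8) = mex{0,1} = 2
g(9) = mex{0} = 1
So g(9) = 1.
Grundy values for heap B (subtraction set {6, 7}):
g(0) = mex{} = 0
g(1) = mex{} = 0
g(2) = mex{} = 0
g(3) = mex{} = 0
g(4) = mex{} = 0
g(5) = mex{} = 0
g(6) = mex{0} = 1
g(7) = mex{0} = 1
g(8) = mex{0} = 1
g(9) = mex{0} = 1
g(10) = mex{0} = 1
g(11) = mex{0} = 1
So g(11) = 1.
Grundy values for heap C (subtraction set {2, 3, 6}):
k:     0  1  2  3  4  5  6  7  8
g(k):  0  0  1  1  2  0  3  1  2
So g(8) = 2.
By the Sprague-Grundy theorem, the Grundy value of a sum of independent games is the XOR of the component values.
Combined value = 1 ⊕ 1 ⊕ 2 = 2.

2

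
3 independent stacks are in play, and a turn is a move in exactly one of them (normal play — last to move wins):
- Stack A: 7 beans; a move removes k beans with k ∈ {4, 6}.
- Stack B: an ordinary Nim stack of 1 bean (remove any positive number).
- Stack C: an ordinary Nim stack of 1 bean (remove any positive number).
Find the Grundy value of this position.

1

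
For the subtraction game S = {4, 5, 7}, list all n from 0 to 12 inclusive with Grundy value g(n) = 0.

0, 1, 2, 3, 11, 12

Grundy values for subtraction set {4, 5, 7}:
k:     0  1  2  3  4  5  6  7  8  9 10 11 12
g(k):  0  0  0  0  1  1  1  1  2  2  2  0  0
The P-positions (g = 0) in 0..12 are 0, 1, 2, 3, 11, 12.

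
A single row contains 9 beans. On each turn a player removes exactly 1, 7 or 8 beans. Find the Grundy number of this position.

Build the Grundy sequence with g(k) = mex{g(k−s) : s ∈ {1, 7, 8}, s ≤ k}:
k:     0  1  2  3  4  5  6  7  8  9
g(k):  0  1  0  1  0  1  0  1  2  3
So g(9) = 3.

3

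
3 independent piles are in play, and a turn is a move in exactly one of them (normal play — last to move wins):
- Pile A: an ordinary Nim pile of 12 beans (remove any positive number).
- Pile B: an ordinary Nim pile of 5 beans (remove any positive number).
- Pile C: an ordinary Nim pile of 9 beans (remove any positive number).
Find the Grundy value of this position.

Pile A is a plain Nim pile of size 12, so its Grundy value is 12.
Pile B is a plain Nim pile of size 5, so its Grundy value is 5.
Pile C is a plain Nim pile of size 9, so its Grundy value is 9.
The value of a disjunctive sum is the nim-sum of the parts.
Combined value = 12 ⊕ 5 ⊕ 9 = 0.

0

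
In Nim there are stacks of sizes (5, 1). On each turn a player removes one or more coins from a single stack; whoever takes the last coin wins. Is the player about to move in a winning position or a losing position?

Winning position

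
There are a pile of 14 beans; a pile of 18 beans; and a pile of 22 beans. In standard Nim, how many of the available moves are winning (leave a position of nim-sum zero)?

1

Compute the nim-sum pairwise:
14 ^ 18 = 28
28 ^ 22 = 10
The overall nim-sum is X = 10. A pile of size p has a winning move iff p XOR X < p (reduce it to p XOR X).
  14: 14 XOR 10 = 4 < 14 — winning move (to 4).
  18: 18 XOR 10 = 24 ≥ 18 — no move.
  22: 22 XOR 10 = 28 ≥ 22 — no move.
That gives 1 winning move.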